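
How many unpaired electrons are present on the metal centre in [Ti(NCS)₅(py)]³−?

2

Summing ligand charges against the −3 overall charge gives an oxidation state of +2 for titanium.
Group 4 minus oxidation state 2 gives a d² configuration.
In an octahedral field the d² configuration is t₂g²e_g⁰ (only one arrangement possible), giving 2 unpaired electrons.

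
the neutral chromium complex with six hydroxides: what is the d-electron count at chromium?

d⁰

Each hydroxide is −1; balancing the 0 overall charge requires Cr(VI).
Cr sits in group 6, so the d-electron count is 6 − 6 = 0.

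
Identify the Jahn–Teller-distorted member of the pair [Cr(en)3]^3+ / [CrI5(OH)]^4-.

[Cr(en)3]^3+: Ligand charges: ethylenediamine is neutral. With an overall charge of +3 the chromium centre must be in the +3 oxidation state. Chromium is a group-6 element; Cr(III) is therefore d³. The d³ configuration leaves the e_g set evenly filled (or empty) — no strong Jahn–Teller driving force.
[CrI5(OH)]^4-: Summing ligand charges against the −4 overall charge gives an oxidation state of +2 for chromium. Group 6 minus oxidation state 2 gives a d⁴ configuration. Hydroxide and iodide are weak-field ligands for a first-row metal, so the complex is high-spin. The t₂g³e_g¹ (high-spin) configuration has an unevenly filled e_g set; the Jahn–Teller theorem predicts a tetragonal distortion (typically axial elongation) to lift the degeneracy.

[CrI5(OH)]^4-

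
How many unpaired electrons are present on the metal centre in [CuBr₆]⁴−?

Summing ligand charges against the −4 overall charge gives an oxidation state of +2 for copper.
Group 11 minus oxidation state 2 gives a d⁹ configuration.
In an octahedral field the d⁹ configuration is t₂g⁶e_g³ (only one arrangement possible), giving 1 unpaired electron.

1 unpaired electron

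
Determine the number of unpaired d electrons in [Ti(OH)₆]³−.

1

Ligand charges: each hydroxide is −1. With an overall charge of −3 the titanium centre must be in the +3 oxidation state.
Titanium is a group-4 element; Ti(III) is therefore d¹.
In an octahedral field the d¹ configuration is t₂g¹e_g⁰ (only one arrangement possible), giving 1 unpaired electron.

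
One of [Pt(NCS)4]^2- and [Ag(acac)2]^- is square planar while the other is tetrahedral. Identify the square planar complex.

[Pt(NCS)4]^2-

For [Pt(NCS)4]^2-: Summing ligand charges against the −2 overall charge gives an oxidation state of +2 for platinum. Group 10 minus oxidation state 2 gives a d⁸ configuration. A 5d d⁸ ion has a large crystal-field splitting; square planar leaves the high-energy d_{x²−y²} orbital empty and maximises CFSE. → square planar.
For [Ag(acac)2]^-: Ligand charges: each acetylacetonate is −1. With an overall charge of −1 the silver centre must be in the +1 oxidation state. Group 11 minus oxidation state 1 gives a d¹⁰ configuration. A d¹⁰ ion has no crystal-field stabilisation preference between square planar and tetrahedral, so four ligands adopt the sterically favoured tetrahedral geometry. → tetrahedral.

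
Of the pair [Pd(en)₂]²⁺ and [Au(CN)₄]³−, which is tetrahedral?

For [Pd(en)₂]²⁺: Ethylenediamine is neutral; balancing the +2 overall charge requires Pd(II). Pd sits in group 10, so the d-electron count is 10 − 2 = 8. A 4d d⁸ ion has a large crystal-field splitting; square planar leaves the high-energy d_{x²−y²} orbital empty and maximises CFSE. → square planar.
For [Au(CN)₄]³−: Ligand charges: each cyanide is −1. With an overall charge of −3 the gold centre must be in the +1 oxidation state. Group 11 minus oxidation state 1 gives a d¹⁰ configuration. A d¹⁰ ion has no crystal-field stabilisation preference between square planar and tetrahedral, so four ligands adopt the sterically favoured tetrahedral geometry. → tetrahedral.

[Au(CN)₄]³−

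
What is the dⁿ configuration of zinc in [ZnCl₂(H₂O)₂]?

d10

Each chloride is −1; water is neutral; balancing the 0 overall charge requires Zn(II).
Group 12 minus oxidation state 2 gives a d¹⁰ configuration.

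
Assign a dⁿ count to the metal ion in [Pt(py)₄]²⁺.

Summing ligand charges against the +2 overall charge gives an oxidation state of +2 for platinum.
Platinum is a group-10 element; Pt(II) is therefore d⁸.

d⁸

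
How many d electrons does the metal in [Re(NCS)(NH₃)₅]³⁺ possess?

Ligand charges: each isothiocyanate is −1; ammonia is neutral. With an overall charge of +3 the rhenium centre must be in the +4 oxidation state.
Re sits in group 7, so the d-electron count is 7 − 4 = 3.

d³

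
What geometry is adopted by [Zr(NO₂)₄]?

tetrahedral

Each nitro (N-bound nitrite) is −1; balancing the 0 overall charge requires Zr(IV).
Zr sits in group 4, so the d-electron count is 4 − 4 = 0.
With 4 monodentate ligands the coordination number is 4.
A d⁰ ion has no crystal-field stabilisation preference between square planar and tetrahedral, so four ligands adopt the sterically favoured tetrahedral geometry.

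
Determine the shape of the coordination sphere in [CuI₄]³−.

Summing ligand charges against the −3 overall charge gives an oxidation state of +1 for copper.
Group 11 minus oxidation state 1 gives a d¹⁰ configuration.
With 4 monodentate ligands the coordination number is 4.
A d¹⁰ ion has no crystal-field stabilisation preference between square planar and tetrahedral, so four ligands adopt the sterically favoured tetrahedral geometry.

tetrahedral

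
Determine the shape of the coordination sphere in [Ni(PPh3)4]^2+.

square planar

Ligand charges: triphenylphosphine is neutral. With an overall charge of +2 the nickel centre must be in the +2 oxidation state.
Ni sits in group 10, so the d-electron count is 10 − 2 = 8.
With 4 monodentate ligands the coordination number is 4.
Triphenylphosphine is a strong-field ligand (high in the spectrochemical series).
A 3d d⁸ ion with strong-field ligands gains enough CFSE to favour square planar over tetrahedral.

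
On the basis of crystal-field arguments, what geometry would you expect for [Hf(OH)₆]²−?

Each hydroxide is −1; balancing the −2 overall charge requires Hf(IV).
Hf sits in group 4, so the d-electron count is 4 − 4 = 0.
Coordination number: 6.
Six donors around a single metal centre give an octahedral coordination sphere.

octahedral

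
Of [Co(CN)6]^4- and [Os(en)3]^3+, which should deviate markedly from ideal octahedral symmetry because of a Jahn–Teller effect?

[Co(CN)6]^4-

[Co(CN)6]^4-: Ligand charges: each cyanide is −1. With an overall charge of −4 the cobalt centre must be in the +2 oxidation state. Co sits in group 9, so the d-electron count is 9 − 2 = 7. Cyanide is a strong-field ligand (high in the spectrochemical series) for a first-row metal, so the complex is low-spin. The t₂g⁶e_g¹ (low-spin) configuration has an unevenly filled e_g set; the Jahn–Teller theorem predicts a tetragonal distortion (typically axial elongation) to lift the degeneracy.
[Os(en)3]^3+: Summing ligand charges against the +3 overall charge gives an oxidation state of +3 for osmium. Group 8 minus oxidation state 3 gives a d⁵ configuration. A 5d ion has a large Δₒ and is invariably low-spin. The d⁵ configuration leaves the e_g set evenly filled (or empty) — no strong Jahn–Teller driving force.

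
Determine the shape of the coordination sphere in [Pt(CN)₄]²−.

Ligand charges: each cyanide is −1. With an overall charge of −2 the platinum centre must be in the +2 oxidation state.
Group 10 minus oxidation state 2 gives a d⁸ configuration.
With 4 monodentate ligands the coordination number is 4.
A 5d d⁸ ion has a large crystal-field splitting; square planar leaves the high-energy d_{x²−y²} orbital empty and maximises CFSE.

square planar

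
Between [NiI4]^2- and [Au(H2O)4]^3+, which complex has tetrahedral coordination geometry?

[NiI4]^2-

For [NiI4]^2-: Each iodide is −1; balancing the −2 overall charge requires Ni(II). Ni sits in group 10, so the d-electron count is 10 − 2 = 8. Iodide is a weak-field ligand. With weak-field ligands the CFSE gain from square planar is small, so a 3d d⁸ ion takes the sterically preferred tetrahedral geometry. → tetrahedral.
For [Au(H2O)4]^3+: Ligand charges: water is neutral. With an overall charge of +3 the gold centre must be in the +3 oxidation state. Gold is a group-11 element; Au(III) is therefore d⁸. A 5d d⁸ ion has a large crystal-field splitting; square planar leaves the high-energy d_{x²−y²} orbital empty and maximises CFSE. → square planar.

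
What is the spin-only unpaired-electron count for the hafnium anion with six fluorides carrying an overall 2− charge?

Summing ligand charges against the −2 overall charge gives an oxidation state of +4 for hafnium.
Hafnium is a group-4 element; Hf(IV) is therefore d⁰.
In an octahedral field the d⁰ configuration is t₂g⁰e_g⁰, giving 0 unpaired electrons.

0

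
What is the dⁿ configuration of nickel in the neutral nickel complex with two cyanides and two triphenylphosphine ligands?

Ligand charges: each cyanide is −1; triphenylphosphine is neutral. With an overall charge of 0 the nickel centre must be in the +2 oxidation state.
Group 10 minus oxidation state 2 gives a d⁸ configuration.

d8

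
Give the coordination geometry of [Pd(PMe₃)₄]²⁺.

Trimethylphosphine is neutral; balancing the +2 overall charge requires Pd(II).
Group 10 minus oxidation state 2 gives a d⁸ configuration.
With 4 monodentate ligands the coordination number is 4.
A 4d d⁸ ion has a large crystal-field splitting; square planar leaves the high-energy d_{x²−y²} orbital empty and maximises CFSE.

square planar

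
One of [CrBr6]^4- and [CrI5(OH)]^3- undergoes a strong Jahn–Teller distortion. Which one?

[CrBr6]^4-: Summing ligand charges against the −4 overall charge gives an oxidation state of +2 for chromium. Group 6 minus oxidation state 2 gives a d⁴ configuration. Bromide is a weak-field ligand for a first-row metal, so the complex is high-spin. The t₂g³e_g¹ (high-spin) configuration has an unevenly filled e_g set; the Jahn–Teller theorem predicts a tetragonal distortion (typically axial elongation) to lift the degeneracy.
[CrI5(OH)]^3-: Each iodide is −1; each hydroxide is −1; balancing the −3 overall charge requires Cr(III). Chromium is a group-6 element; Cr(III) is therefore d³. The d³ configuration leaves the e_g set evenly filled (or empty) — no strong Jahn–Teller driving force.

[CrBr6]^4-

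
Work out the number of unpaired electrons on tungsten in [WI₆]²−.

2

Each iodide is −1; balancing the −2 overall charge requires W(IV).
Tungsten is a group-6 element; W(IV) is therefore d².
In an octahedral field the d² configuration is t₂g²e_g⁰ (only one arrangement possible), giving 2 unpaired electrons.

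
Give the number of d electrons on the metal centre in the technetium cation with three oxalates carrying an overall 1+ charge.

Ligand charges: each oxalate is −2. With an overall charge of +1 the technetium centre must be in the +7 oxidation state.
Technetium is a group-7 element; Tc(VII) is therefore d⁰.

d⁰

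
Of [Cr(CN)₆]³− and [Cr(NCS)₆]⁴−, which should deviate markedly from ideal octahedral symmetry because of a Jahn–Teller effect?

[Cr(NCS)₆]⁴−

[Cr(CN)₆]³−: Ligand charges: each cyanide is −1. With an overall charge of −3 the chromium centre must be in the +3 oxidation state. Chromium is a group-6 element; Cr(III) is therefore d³. The d³ configuration leaves the e_g set evenly filled (or empty) — no strong Jahn–Teller driving force.
[Cr(NCS)₆]⁴−: Summing ligand charges against the −4 overall charge gives an oxidation state of +2 for chromium. Chromium is a group-6 element; Cr(II) is therefore d⁴. Isothiocyanate is a weak-field ligand for a first-row metal, so the complex is high-spin. The t₂g³e_g¹ (high-spin) configuration has an unevenly filled e_g set; the Jahn–Teller theorem predicts a tetragonal distortion (typically axial elongation) to lift the degeneracy.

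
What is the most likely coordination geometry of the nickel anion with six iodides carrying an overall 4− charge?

octahedral

Summing ligand charges against the −4 overall charge gives an oxidation state of +2 for nickel.
Nickel is a group-10 element; Ni(II) is therefore d⁸.
Coordination number: 6.
Six donors around a single metal centre give an octahedral coordination sphere.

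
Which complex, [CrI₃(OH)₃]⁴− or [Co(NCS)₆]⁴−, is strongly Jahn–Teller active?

[CrI₃(OH)₃]⁴−

[CrI₃(OH)₃]⁴−: Ligand charges: each iodide is −1; each hydroxide is −1. With an overall charge of −4 the chromium centre must be in the +2 oxidation state. Chromium is a group-6 element; Cr(II) is therefore d⁴. Hydroxide and iodide are weak-field ligands for a first-row metal, so the complex is high-spin. The t₂g³e_g¹ (high-spin) configuration has an unevenly filled e_g set; the Jahn–Teller theorem predicts a tetragonal distortion (typically axial elongation) to lift the degeneracy.
[Co(NCS)₆]⁴−: Ligand charges: each isothiocyanate is −1. With an overall charge of −4 the cobalt centre must be in the +2 oxidation state. Cobalt is a group-9 element; Co(II) is therefore d⁷. Isothiocyanate is a weak-field ligand for a first-row metal, so the complex is high-spin. The d⁷ configuration leaves the e_g set evenly filled (or empty) — no strong Jahn–Teller driving force.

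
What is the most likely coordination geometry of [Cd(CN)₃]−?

trigonal planar

Each cyanide is −1; balancing the −1 overall charge requires Cd(II).
Cadmium is a group-12 element; Cd(II) is therefore d¹⁰.
Coordination number: 3.
Three ligands around a d¹⁰ centre minimise repulsion in a trigonal-planar arrangement.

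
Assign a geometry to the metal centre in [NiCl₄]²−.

tetrahedral

Ligand charges: each chloride is −1. With an overall charge of −2 the nickel centre must be in the +2 oxidation state.
Nickel is a group-10 element; Ni(II) is therefore d⁸.
Coordination number: 4.
Chloride is a weak-field ligand.
With weak-field ligands the CFSE gain from square planar is small, so a 3d d⁸ ion takes the sterically preferred tetrahedral geometry.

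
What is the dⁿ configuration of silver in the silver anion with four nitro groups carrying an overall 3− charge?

Each nitro (N-bound nitrite) is −1; balancing the −3 overall charge requires Ag(I).
Ag sits in group 11, so the d-electron count is 11 − 1 = 10.

d10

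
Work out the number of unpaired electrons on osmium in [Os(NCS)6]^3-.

Each isothiocyanate is −1; balancing the −3 overall charge requires Os(III).
Os sits in group 8, so the d-electron count is 8 − 3 = 5.
The spin state decides the count: a 5d ion has a large Δₒ and is invariably low-spin.
An octahedral low-spin d⁵ ion is t₂g⁵e_g⁰, giving 1 unpaired electron.

1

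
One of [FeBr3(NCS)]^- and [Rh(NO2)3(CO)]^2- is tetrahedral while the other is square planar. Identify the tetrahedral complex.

[FeBr3(NCS)]^-

For [FeBr3(NCS)]^-: Each bromide is −1; each isothiocyanate is −1; balancing the −1 overall charge requires Fe(III). Fe sits in group 8, so the d-electron count is 8 − 3 = 5. A high-spin d⁵ ion has zero CFSE in either geometry, so four ligands adopt the sterically favoured tetrahedral geometry. → tetrahedral.
For [Rh(NO2)3(CO)]^2-: Each nitro (N-bound nitrite) is −1; carbonyl is neutral; balancing the −2 overall charge requires Rh(I). Rh sits in group 9, so the d-electron count is 9 − 1 = 8. A 4d d⁸ ion has a large crystal-field splitting; square planar leaves the high-energy d_{x²−y²} orbital empty and maximises CFSE. → square planar.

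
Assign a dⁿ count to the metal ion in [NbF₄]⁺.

Summing ligand charges against the +1 overall charge gives an oxidation state of +5 for niobium.
Group 5 minus oxidation state 5 gives a d⁰ configuration.

d⁰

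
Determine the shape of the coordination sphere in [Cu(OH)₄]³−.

tetrahedral

Summing ligand charges against the −3 overall charge gives an oxidation state of +1 for copper.
Group 11 minus oxidation state 1 gives a d¹⁰ configuration.
Coordination number: 4.
A d¹⁰ ion has no crystal-field stabilisation preference between square planar and tetrahedral, so four ligands adopt the sterically favoured tetrahedral geometry.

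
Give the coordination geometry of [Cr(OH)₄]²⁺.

tetrahedral

Ligand charges: each hydroxide is −1. With an overall charge of +2 the chromium centre must be in the +6 oxidation state.
Chromium is a group-6 element; Cr(VI) is therefore d⁰.
With 4 monodentate ligands the coordination number is 4.
A d⁰ ion has no crystal-field stabilisation preference between square planar and tetrahedral, so four ligands adopt the sterically favoured tetrahedral geometry.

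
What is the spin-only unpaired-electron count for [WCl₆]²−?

2 unpaired electrons

Summing ligand charges against the −2 overall charge gives an oxidation state of +4 for tungsten.
Tungsten is a group-6 element; W(IV) is therefore d².
In an octahedral field the d² configuration is t₂g²e_g⁰ (only one arrangement possible), giving 2 unpaired electrons.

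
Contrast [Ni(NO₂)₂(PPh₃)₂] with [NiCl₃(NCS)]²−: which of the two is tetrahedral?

[NiCl₃(NCS)]²−

For [Ni(NO₂)₂(PPh₃)₂]: Summing ligand charges against the 0 overall charge gives an oxidation state of +2 for nickel. Nickel is a group-10 element; Ni(II) is therefore d⁸. Nitro (N-bound nitrite) and triphenylphosphine are strong-field ligands (high in the spectrochemical series). A 3d d⁸ ion with strong-field ligands gains enough CFSE to favour square planar over tetrahedral. → square planar.
For [NiCl₃(NCS)]²−: Summing ligand charges against the −2 overall charge gives an oxidation state of +2 for nickel. Group 10 minus oxidation state 2 gives a d⁸ configuration. Chloride and isothiocyanate are weak-field ligands. With weak-field ligands the CFSE gain from square planar is small, so a 3d d⁸ ion takes the sterically preferred tetrahedral geometry. → tetrahedral.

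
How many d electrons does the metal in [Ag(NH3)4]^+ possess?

d¹⁰

Ligand charges: ammonia is neutral. With an overall charge of +1 the silver centre must be in the +1 oxidation state.
Silver is a group-11 element; Ag(I) is therefore d¹⁰.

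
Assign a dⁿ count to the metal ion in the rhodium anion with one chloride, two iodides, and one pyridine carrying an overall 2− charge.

Ligand charges: each chloride is −1; each iodide is −1; pyridine is neutral. With an overall charge of −2 the rhodium centre must be in the +1 oxidation state.
Group 9 minus oxidation state 1 gives a d⁸ configuration.

d⁸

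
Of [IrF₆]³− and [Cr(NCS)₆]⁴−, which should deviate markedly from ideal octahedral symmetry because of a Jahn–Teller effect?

[IrF₆]³−: Each fluoride is −1; balancing the −3 overall charge requires Ir(III). Ir sits in group 9, so the d-electron count is 9 − 3 = 6. A 5d ion has a large Δₒ and is invariably low-spin. The d⁶ configuration leaves the e_g set evenly filled (or empty) — no strong Jahn–Teller driving force.
[Cr(NCS)₆]⁴−: Ligand charges: each isothiocyanate is −1. With an overall charge of −4 the chromium centre must be in the +2 oxidation state. Cr sits in group 6, so the d-electron count is 6 − 2 = 4. Isothiocyanate is a weak-field ligand for a first-row metal, so the complex is high-spin. The t₂g³e_g¹ (high-spin) configuration has an unevenly filled e_g set; the Jahn–Teller theorem predicts a tetragonal distortion (typically axial elongation) to lift the degeneracy.

[Cr(NCS)₆]⁴−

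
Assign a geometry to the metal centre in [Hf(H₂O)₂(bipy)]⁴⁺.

Water is neutral; 2,2′-bipyridine is neutral; balancing the +4 overall charge requires Hf(IV).
Hafnium is a group-4 element; Hf(IV) is therefore d⁰.
Counting donor atoms: 2×water (monodentate) → 2 donors; 1×2,2′-bipyridine (bidentate) → 2 donors. Coordination number = 4.
A d⁰ ion has no crystal-field stabilisation preference between square planar and tetrahedral, so four ligands adopt the sterically favoured tetrahedral geometry.

tetrahedral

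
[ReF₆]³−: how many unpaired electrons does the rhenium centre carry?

2

Summing ligand charges against the −3 overall charge gives an oxidation state of +3 for rhenium.
Group 7 minus oxidation state 3 gives a d⁴ configuration.
The spin state decides the count: a 5d ion has a large Δₒ and is invariably low-spin.
An octahedral low-spin d⁴ ion is t₂g⁴e_g⁰, giving 2 unpaired electrons.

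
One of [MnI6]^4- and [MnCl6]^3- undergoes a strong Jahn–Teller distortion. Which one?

[MnI6]^4-: Ligand charges: each iodide is −1. With an overall charge of −4 the manganese centre must be in the +2 oxidation state. Mn sits in group 7, so the d-electron count is 7 − 2 = 5. Iodide is a weak-field ligand for a first-row metal, so the complex is high-spin. The d⁵ configuration leaves the e_g set evenly filled (or empty) — no strong Jahn–Teller driving force.
[MnCl6]^3-: Summing ligand charges against the −3 overall charge gives an oxidation state of +3 for manganese. Manganese is a group-7 element; Mn(III) is therefore d⁴. Chloride is a weak-field ligand for a first-row metal, so the complex is high-spin. The t₂g³e_g¹ (high-spin) configuration has an unevenly filled e_g set; the Jahn–Teller theorem predicts a tetragonal distortion (typically axial elongation) to lift the degeneracy.

[MnCl6]^3-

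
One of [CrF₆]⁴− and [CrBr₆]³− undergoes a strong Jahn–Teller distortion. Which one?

[CrF₆]⁴−

[CrF₆]⁴−: Ligand charges: each fluoride is −1. With an overall charge of −4 the chromium centre must be in the +2 oxidation state. Group 6 minus oxidation state 2 gives a d⁴ configuration. Fluoride is a weak-field ligand for a first-row metal, so the complex is high-spin. The t₂g³e_g¹ (high-spin) configuration has an unevenly filled e_g set; the Jahn–Teller theorem predicts a tetragonal distortion (typically axial elongation) to lift the degeneracy.
[CrBr₆]³−: Each bromide is −1; balancing the −3 overall charge requires Cr(III). Chromium is a group-6 element; Cr(III) is therefore d³. The d³ configuration leaves the e_g set evenly filled (or empty) — no strong Jahn–Teller driving force.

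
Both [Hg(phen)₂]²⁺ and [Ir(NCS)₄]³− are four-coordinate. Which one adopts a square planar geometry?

For [Hg(phen)₂]²⁺: 1,10-phenanthroline is neutral; balancing the +2 overall charge requires Hg(II). Mercury is a group-12 element; Hg(II) is therefore d¹⁰. A d¹⁰ ion has no crystal-field stabilisation preference between square planar and tetrahedral, so four ligands adopt the sterically favoured tetrahedral geometry. → tetrahedral.
For [Ir(NCS)₄]³−: Ligand charges: each isothiocyanate is −1. With an overall charge of −3 the iridium centre must be in the +1 oxidation state. Iridium is a group-9 element; Ir(I) is therefore d⁸. A 5d d⁸ ion has a large crystal-field splitting; square planar leaves the high-energy d_{x²−y²} orbital empty and maximises CFSE. → square planar.

[Ir(NCS)₄]³−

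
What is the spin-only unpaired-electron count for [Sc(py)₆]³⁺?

0

Ligand charges: pyridine is neutral. With an overall charge of +3 the scandium centre must be in the +3 oxidation state.
Scandium is a group-3 element; Sc(III) is therefore d⁰.
In an octahedral field the d⁰ configuration is t₂g⁰e_g⁰, giving 0 unpaired electrons.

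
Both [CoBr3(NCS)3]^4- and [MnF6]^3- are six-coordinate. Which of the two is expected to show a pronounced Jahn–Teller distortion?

[CoBr3(NCS)3]^4-: Ligand charges: each bromide is −1; each isothiocyanate is −1. With an overall charge of −4 the cobalt centre must be in the +2 oxidation state. Group 9 minus oxidation state 2 gives a d⁷ configuration. Bromide and isothiocyanate are weak-field ligands for a first-row metal, so the complex is high-spin. The d⁷ configuration leaves the e_g set evenly filled (or empty) — no strong Jahn–Teller driving force.
[MnF6]^3-: Each fluoride is −1; balancing the −3 overall charge requires Mn(III). Mn sits in group 7, so the d-electron count is 7 − 3 = 4. Fluoride is a weak-field ligand for a first-row metal, so the complex is high-spin. The t₂g³e_g¹ (high-spin) configuration has an unevenly filled e_g set; the Jahn–Teller theorem predicts a tetragonal distortion (typically axial elongation) to lift the degeneracy.

[MnF6]^3-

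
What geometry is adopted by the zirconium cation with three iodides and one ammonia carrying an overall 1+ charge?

tetrahedral

Ligand charges: each iodide is −1; ammonia is neutral. With an overall charge of +1 the zirconium centre must be in the +4 oxidation state.
Group 4 minus oxidation state 4 gives a d⁰ configuration.
Coordination number: 4.
A d⁰ ion has no crystal-field stabilisation preference between square planar and tetrahedral, so four ligands adopt the sterically favoured tetrahedral geometry.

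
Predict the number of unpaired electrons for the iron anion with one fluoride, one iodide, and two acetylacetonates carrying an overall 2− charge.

4 unpaired electrons

Each fluoride is −1; each iodide is −1; each acetylacetonate is −1; balancing the −2 overall charge requires Fe(II).
Fe sits in group 8, so the d-electron count is 8 − 2 = 6.
Counting donor atoms: 1×fluoride (monodentate) → 1 donor; 1×iodide (monodentate) → 1 donor; 2×acetylacetonate (bidentate) → 4 donors. Coordination number = 6.
The spin state decides the count: Acetylacetonate, fluoride, and iodide are weak-field ligands for a first-row metal, so the complex is high-spin.
An octahedral high-spin d⁶ ion is t₂g⁴e_g², giving 4 unpaired electrons.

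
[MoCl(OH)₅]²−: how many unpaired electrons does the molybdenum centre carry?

2 unpaired electrons

Ligand charges: each chloride is −1; each hydroxide is −1. With an overall charge of −2 the molybdenum centre must be in the +4 oxidation state.
Mo sits in group 6, so the d-electron count is 6 − 4 = 2.
In an octahedral field the d² configuration is t₂g²e_g⁰ (only one arrangement possible), giving 2 unpaired electrons.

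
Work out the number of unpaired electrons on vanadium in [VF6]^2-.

1 unpaired electron

Ligand charges: each fluoride is −1. With an overall charge of −2 the vanadium centre must be in the +4 oxidation state.
Vanadium is a group-5 element; V(IV) is therefore d¹.
In an octahedral field the d¹ configuration is t₂g¹e_g⁰ (only one arrangement possible), giving 1 unpaired electron.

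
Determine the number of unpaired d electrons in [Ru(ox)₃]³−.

1 unpaired electron

Each oxalate is −2; balancing the −3 overall charge requires Ru(III).
Ruthenium is a group-8 element; Ru(III) is therefore d⁵.
Counting donor atoms: 3×oxalate (bidentate) → 6 donors. Coordination number = 6.
The spin state decides the count: a 4d ion has a large Δₒ and is invariably low-spin.
An octahedral low-spin d⁵ ion is t₂g⁵e_g⁰, giving 1 unpaired electron.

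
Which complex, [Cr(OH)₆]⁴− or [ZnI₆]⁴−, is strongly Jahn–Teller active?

[Cr(OH)₆]⁴−

[Cr(OH)₆]⁴−: Ligand charges: each hydroxide is −1. With an overall charge of −4 the chromium centre must be in the +2 oxidation state. Chromium is a group-6 element; Cr(II) is therefore d⁴. Hydroxide is a weak-field ligand for a first-row metal, so the complex is high-spin. The t₂g³e_g¹ (high-spin) configuration has an unevenly filled e_g set; the Jahn–Teller theorem predicts a tetragonal distortion (typically axial elongation) to lift the degeneracy.
[ZnI₆]⁴−: Ligand charges: each iodide is −1. With an overall charge of −4 the zinc centre must be in the +2 oxidation state. Zn sits in group 12, so the d-electron count is 12 − 2 = 10. The d¹⁰ configuration leaves the e_g set evenly filled (or empty) — no strong Jahn–Teller driving force.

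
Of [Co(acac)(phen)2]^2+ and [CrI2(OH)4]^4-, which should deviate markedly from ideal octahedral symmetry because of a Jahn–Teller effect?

[Co(acac)(phen)2]^2+: Each acetylacetonate is −1; 1,10-phenanthroline is neutral; balancing the +2 overall charge requires Co(III). Group 9 minus oxidation state 3 gives a d⁶ configuration. Co(III) has an exceptionally large octahedral splitting and is low-spin with essentially every ligand except fluoride. The d⁶ configuration leaves the e_g set evenly filled (or empty) — no strong Jahn–Teller driving force.
[CrI2(OH)4]^4-: Ligand charges: each iodide is −1; each hydroxide is −1. With an overall charge of −4 the chromium centre must be in the +2 oxidation state. Group 6 minus oxidation state 2 gives a d⁴ configuration. Hydroxide and iodide are weak-field ligands for a first-row metal, so the complex is high-spin. The t₂g³e_g¹ (high-spin) configuration has an unevenly filled e_g set; the Jahn–Teller theorem predicts a tetragonal distortion (typically axial elongation) to lift the degeneracy.

[CrI2(OH)4]^4-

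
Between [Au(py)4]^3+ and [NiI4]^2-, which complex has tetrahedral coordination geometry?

For [Au(py)4]^3+: Pyridine is neutral; balancing the +3 overall charge requires Au(III). Au sits in group 11, so the d-electron count is 11 − 3 = 8. A 5d d⁸ ion has a large crystal-field splitting; square planar leaves the high-energy d_{x²−y²} orbital empty and maximises CFSE. → square planar.
For [NiI4]^2-: Summing ligand charges against the −2 overall charge gives an oxidation state of +2 for nickel. Nickel is a group-10 element; Ni(II) is therefore d⁸. Iodide is a weak-field ligand. With weak-field ligands the CFSE gain from square planar is small, so a 3d d⁸ ion takes the sterically preferred tetrahedral geometry. → tetrahedral.

[NiI4]^2-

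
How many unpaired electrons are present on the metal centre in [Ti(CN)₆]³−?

1 unpaired electron

Each cyanide is −1; balancing the −3 overall charge requires Ti(III).
Ti sits in group 4, so the d-electron count is 4 − 3 = 1.
In an octahedral field the d¹ configuration is t₂g¹e_g⁰ (only one arrangement possible), giving 1 unpaired electron.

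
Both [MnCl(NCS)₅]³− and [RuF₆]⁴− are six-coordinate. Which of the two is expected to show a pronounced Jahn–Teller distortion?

[MnCl(NCS)₅]³−: Each chloride is −1; each isothiocyanate is −1; balancing the −3 overall charge requires Mn(III). Group 7 minus oxidation state 3 gives a d⁴ configuration. Chloride and isothiocyanate are weak-field ligands for a first-row metal, so the complex is high-spin. The t₂g³e_g¹ (high-spin) configuration has an unevenly filled e_g set; the Jahn–Teller theorem predicts a tetragonal distortion (typically axial elongation) to lift the degeneracy.
[RuF₆]⁴−: Ligand charges: each fluoride is −1. With an overall charge of −4 the ruthenium centre must be in the +2 oxidation state. Group 8 minus oxidation state 2 gives a d⁶ configuration. A 4d ion has a large Δₒ and is invariably low-spin. The d⁶ configuration leaves the e_g set evenly filled (or empty) — no strong Jahn–Teller driving force.

[MnCl(NCS)₅]³−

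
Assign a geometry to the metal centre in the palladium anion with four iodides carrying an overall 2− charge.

square planar

Ligand charges: each iodide is −1. With an overall charge of −2 the palladium centre must be in the +2 oxidation state.
Palladium is a group-10 element; Pd(II) is therefore d⁸.
Coordination number: 4.
A 4d d⁸ ion has a large crystal-field splitting; square planar leaves the high-energy d_{x²−y²} orbital empty and maximises CFSE.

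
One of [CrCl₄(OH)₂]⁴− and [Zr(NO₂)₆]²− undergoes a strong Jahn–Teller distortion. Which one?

[CrCl₄(OH)₂]⁴−

[CrCl₄(OH)₂]⁴−: Summing ligand charges against the −4 overall charge gives an oxidation state of +2 for chromium. Chromium is a group-6 element; Cr(II) is therefore d⁴. Chloride and hydroxide are weak-field ligands for a first-row metal, so the complex is high-spin. The t₂g³e_g¹ (high-spin) configuration has an unevenly filled e_g set; the Jahn–Teller theorem predicts a tetragonal distortion (typically axial elongation) to lift the degeneracy.
[Zr(NO₂)₆]²−: Summing ligand charges against the −2 overall charge gives an oxidation state of +4 for zirconium. Group 4 minus oxidation state 4 gives a d⁰ configuration. The d⁰ configuration leaves the e_g set evenly filled (or empty) — no strong Jahn–Teller driving force.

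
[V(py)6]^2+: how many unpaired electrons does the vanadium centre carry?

3

Summing ligand charges against the +2 overall charge gives an oxidation state of +2 for vanadium.
V sits in group 5, so the d-electron count is 5 − 2 = 3.
In an octahedral field the d³ configuration is t₂g³e_g⁰ (only one arrangement possible), giving 3 unpaired electrons.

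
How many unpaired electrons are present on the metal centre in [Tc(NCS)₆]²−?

3 unpaired electrons

Summing ligand charges against the −2 overall charge gives an oxidation state of +4 for technetium.
Group 7 minus oxidation state 4 gives a d³ configuration.
In an octahedral field the d³ configuration is t₂g³e_g⁰ (only one arrangement possible), giving 3 unpaired electrons.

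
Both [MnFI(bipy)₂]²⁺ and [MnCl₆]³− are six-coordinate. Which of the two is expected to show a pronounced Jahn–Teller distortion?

[MnCl₆]³−

[MnFI(bipy)₂]²⁺: Summing ligand charges against the +2 overall charge gives an oxidation state of +4 for manganese. Manganese is a group-7 element; Mn(IV) is therefore d³. The d³ configuration leaves the e_g set evenly filled (or empty) — no strong Jahn–Teller driving force.
[MnCl₆]³−: Summing ligand charges against the −3 overall charge gives an oxidation state of +3 for manganese. Manganese is a group-7 element; Mn(III) is therefore d⁴. Chloride is a weak-field ligand for a first-row metal, so the complex is high-spin. The t₂g³e_g¹ (high-spin) configuration has an unevenly filled e_g set; the Jahn–Teller theorem predicts a tetragonal distortion (typically axial elongation) to lift the degeneracy.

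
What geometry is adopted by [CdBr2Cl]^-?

Each bromide is −1; each chloride is −1; balancing the −1 overall charge requires Cd(II).
Group 12 minus oxidation state 2 gives a d¹⁰ configuration.
With 3 monodentate ligands the coordination number is 3.
Three ligands around a d¹⁰ centre minimise repulsion in a trigonal-planar arrangement.

trigonal planar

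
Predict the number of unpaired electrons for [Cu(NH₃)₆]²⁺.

1 unpaired electron

Ammonia is neutral; balancing the +2 overall charge requires Cu(II).
Cu sits in group 11, so the d-electron count is 11 − 2 = 9.
In an octahedral field the d⁹ configuration is t₂g⁶e_g³ (only one arrangement possible), giving 1 unpaired electron.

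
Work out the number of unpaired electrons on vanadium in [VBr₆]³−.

2 unpaired electrons

Summing ligand charges against the −3 overall charge gives an oxidation state of +3 for vanadium.
V sits in group 5, so the d-electron count is 5 − 3 = 2.
In an octahedral field the d² configuration is t₂g²e_g⁰ (only one arrangement possible), giving 2 unpaired electrons.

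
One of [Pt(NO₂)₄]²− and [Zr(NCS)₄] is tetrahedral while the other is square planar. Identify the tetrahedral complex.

For [Pt(NO₂)₄]²−: Summing ligand charges against the −2 overall charge gives an oxidation state of +2 for platinum. Platinum is a group-10 element; Pt(II) is therefore d⁸. A 5d d⁸ ion has a large crystal-field splitting; square planar leaves the high-energy d_{x²−y²} orbital empty and maximises CFSE. → square planar.
For [Zr(NCS)₄]: Each isothiocyanate is −1; balancing the 0 overall charge requires Zr(IV). Zirconium is a group-4 element; Zr(IV) is therefore d⁰. A d⁰ ion has no crystal-field stabilisation preference between square planar and tetrahedral, so four ligands adopt the sterically favoured tetrahedral geometry. → tetrahedral.

[Zr(NCS)₄]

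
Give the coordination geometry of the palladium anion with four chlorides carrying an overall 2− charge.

square planar

Each chloride is −1; balancing the −2 overall charge requires Pd(II).
Palladium is a group-10 element; Pd(II) is therefore d⁸.
With 4 monodentate ligands the coordination number is 4.
A 4d d⁸ ion has a large crystal-field splitting; square planar leaves the high-energy d_{x²−y²} orbital empty and maximises CFSE.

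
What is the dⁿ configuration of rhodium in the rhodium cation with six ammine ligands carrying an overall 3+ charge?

d⁶

Ligand charges: ammonia is neutral. With an overall charge of +3 the rhodium centre must be in the +3 oxidation state.
Group 9 minus oxidation state 3 gives a d⁶ configuration.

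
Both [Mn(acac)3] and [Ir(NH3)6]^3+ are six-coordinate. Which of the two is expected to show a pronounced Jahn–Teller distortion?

[Mn(acac)3]: Summing ligand charges against the 0 overall charge gives an oxidation state of +3 for manganese. Group 7 minus oxidation state 3 gives a d⁴ configuration. Acetylacetonate is a weak-field ligand for a first-row metal, so the complex is high-spin. The t₂g³e_g¹ (high-spin) configuration has an unevenly filled e_g set; the Jahn–Teller theorem predicts a tetragonal distortion (typically axial elongation) to lift the degeneracy.
[Ir(NH3)6]^3+: Ammonia is neutral; balancing the +3 overall charge requires Ir(III). Iridium is a group-9 element; Ir(III) is therefore d⁶. A 5d ion has a large Δₒ and is invariably low-spin. The d⁶ configuration leaves the e_g set evenly filled (or empty) — no strong Jahn–Teller driving force.

[Mn(acac)3]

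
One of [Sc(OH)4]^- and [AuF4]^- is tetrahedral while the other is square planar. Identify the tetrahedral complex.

For [Sc(OH)4]^-: Summing ligand charges against the −1 overall charge gives an oxidation state of +3 for scandium. Sc sits in group 3, so the d-electron count is 3 − 3 = 0. A d⁰ ion has no crystal-field stabilisation preference between square planar and tetrahedral, so four ligands adopt the sterically favoured tetrahedral geometry. → tetrahedral.
For [AuF4]^-: Each fluoride is −1; balancing the −1 overall charge requires Au(III). Gold is a group-11 element; Au(III) is therefore d⁸. A 5d d⁸ ion has a large crystal-field splitting; square planar leaves the high-energy d_{x²−y²} orbital empty and maximises CFSE. → square planar.

[Sc(OH)4]^-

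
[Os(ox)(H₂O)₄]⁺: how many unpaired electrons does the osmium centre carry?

1 unpaired electron

Ligand charges: each oxalate is −2; water is neutral. With an overall charge of +1 the osmium centre must be in the +3 oxidation state.
Osmium is a group-8 element; Os(III) is therefore d⁵.
Counting donor atoms: 1×oxalate (bidentate) → 2 donors; 4×water (monodentate) → 4 donors. Coordination number = 6.
The spin state decides the count: a 5d ion has a large Δₒ and is invariably low-spin.
An octahedral low-spin d⁵ ion is t₂g⁵e_g⁰, giving 1 unpaired electron.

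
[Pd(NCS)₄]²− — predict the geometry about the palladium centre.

Summing ligand charges against the −2 overall charge gives an oxidation state of +2 for palladium.
Group 10 minus oxidation state 2 gives a d⁸ configuration.
With 4 monodentate ligands the coordination number is 4.
A 4d d⁸ ion has a large crystal-field splitting; square planar leaves the high-energy d_{x²−y²} orbital empty and maximises CFSE.

square planar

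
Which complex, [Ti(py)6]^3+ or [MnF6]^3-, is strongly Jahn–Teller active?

[Ti(py)6]^3+: Pyridine is neutral; balancing the +3 overall charge requires Ti(III). Group 4 minus oxidation state 3 gives a d¹ configuration. The d¹ configuration leaves the e_g set evenly filled (or empty) — no strong Jahn–Teller driving force.
[MnF6]^3-: Each fluoride is −1; balancing the −3 overall charge requires Mn(III). Mn sits in group 7, so the d-electron count is 7 − 3 = 4. Fluoride is a weak-field ligand for a first-row metal, so the complex is high-spin. The t₂g³e_g¹ (high-spin) configuration has an unevenly filled e_g set; the Jahn–Teller theorem predicts a tetragonal distortion (typically axial elongation) to lift the degeneracy.

[MnF6]^3-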